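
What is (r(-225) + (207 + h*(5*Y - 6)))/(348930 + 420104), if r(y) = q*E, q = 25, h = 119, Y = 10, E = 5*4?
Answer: 849/109862 ≈ 0.0077279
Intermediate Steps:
E = 20
r(y) = 500 (r(y) = 25*20 = 500)
(r(-225) + (207 + h*(5*Y - 6)))/(348930 + 420104) = (500 + (207 + 119*(5*10 - 6)))/(348930 + 420104) = (500 + (207 + 119*(50 - 6)))/769034 = (500 + (207 + 119*44))*(1/769034) = (500 + (207 + 5236))*(1/769034) = (500 + 5443)*(1/769034) = 5943*(1/769034) = 849/109862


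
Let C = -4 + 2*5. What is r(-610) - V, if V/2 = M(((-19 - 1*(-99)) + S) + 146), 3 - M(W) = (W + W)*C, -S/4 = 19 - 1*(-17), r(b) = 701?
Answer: 2663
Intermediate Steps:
C = 6 (C = -4 + 10 = 6)
S = -144 (S = -4*(19 - 1*(-17)) = -4*(19 + 17) = -4*36 = -144)
M(W) = 3 - 12*W (M(W) = 3 - (W + W)*6 = 3 - 2*W*6 = 3 - 12*W)
V = -1962 (V = 2*(3 - 12*(((-19 - 1*(-99)) - 144) + 146)) = 2*(3 - 12*(((-19 + 99) - 144) + 146)) = 2*(3 - 12*((80 - 144) + 146)) = 2*(3 - 12*(-64 + 146)) = 2*(3 - 12*82) = 2*(3 - 984) = 2*(-981) = -1962)
r(-610) - V = 701 - 1*(-1962) = 701 + 1962 = 2663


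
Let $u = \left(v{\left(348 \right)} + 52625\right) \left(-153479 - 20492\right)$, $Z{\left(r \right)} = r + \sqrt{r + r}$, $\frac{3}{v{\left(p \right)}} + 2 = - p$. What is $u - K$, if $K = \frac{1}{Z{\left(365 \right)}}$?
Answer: $- \frac{166167286266383}{18150} + \frac{\sqrt{730}}{132495} \approx -9.1552 \cdot 10^{9}$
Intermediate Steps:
$v{\left(p \right)} = \frac{3}{-2 - p}$
$Z{\left(r \right)} = r + \sqrt{2} \sqrt{r}$ ($Z{\left(r \right)} = r + \sqrt{2 r} = r + \sqrt{2} \sqrt{r}$)
$K = \frac{1}{365 + \sqrt{730}}$ ($K = \frac{1}{365 + \sqrt{2} \sqrt{365}} = \frac{1}{365 + \sqrt{730}} \approx 0.0025509$)
$u = - \frac{457761119191}{50}$ ($u = \left(- \frac{3}{2 + 348} + 52625\right) \left(-153479 - 20492\right) = \left(- \frac{3}{350} + 52625\right) \left(-173971\right) = \frac{18418747}{350} \left(-173971\right) = - \frac{457761119191}{50} \approx -9.1552 \cdot 10^{9}$)
$u - K = - \frac{457761119191}{50} - \left(\frac{1}{363} - \frac{\sqrt{730}}{132495}\right) = - \frac{166167286266383}{18150} + \frac{\sqrt{730}}{132495}$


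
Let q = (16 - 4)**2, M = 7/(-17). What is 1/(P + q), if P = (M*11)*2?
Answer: 17/2294 ≈ 0.0074106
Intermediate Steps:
M = -7/17 (M = 7*(-1/17) = -7/17 ≈ -0.41176)
q = 144 (q = 12**2 = 144)
P = -154/17 (P = -7/17*11*2 = -77/17*2 = -154/17 ≈ -9.0588)
1/(P + q) = 1/(-154/17 + 144) = 1/(2294/17) = 17/2294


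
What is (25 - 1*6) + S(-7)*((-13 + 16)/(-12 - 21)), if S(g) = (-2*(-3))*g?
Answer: 251/11 ≈ 22.818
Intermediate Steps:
S(g) = 6*g
(25 - 1*6) + S(-7)*((-13 + 16)/(-12 - 21)) = (25 - 1*6) + (6*(-7))*((-13 + 16)/(-12 - 21)) = (25 - 6) - 126/(-33) = 19 - 126*(-1)/33 = 19 - 42*(-1/11) = 19 + 42/11 = 251/11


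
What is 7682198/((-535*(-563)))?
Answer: 7682198/301205 ≈ 25.505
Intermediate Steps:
7682198/((-535*(-563))) = 7682198/301205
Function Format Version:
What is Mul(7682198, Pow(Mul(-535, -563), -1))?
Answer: Rational(7682198, 301205) ≈ 25.505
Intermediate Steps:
Mul(7682198, Pow(Mul(-535, -563), -1)) = Mul(7682198, Pow(301205, -1)) = Mul(7682198, Rational(1, 301205)) = Rational(7682198, 301205)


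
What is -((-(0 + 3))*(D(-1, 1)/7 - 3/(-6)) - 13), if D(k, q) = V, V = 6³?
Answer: 1499/14 ≈ 107.07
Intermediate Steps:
V = 216
D(k, q) = 216
-((-(0 + 3))*(D(-1, 1)/7 - 3/(-6)) - 13) = -((-(0 + 3))*(216/7 - 3/(-6)) - 13) = -((-1*3)*(216*(⅐) - 3*(-⅙)) - 13) = -(-3*(216/7 + ½) - 13) = -(-3*439/14 - 13) = -(-1317/14 - 13) = -1*(-1499/14) = 1499/14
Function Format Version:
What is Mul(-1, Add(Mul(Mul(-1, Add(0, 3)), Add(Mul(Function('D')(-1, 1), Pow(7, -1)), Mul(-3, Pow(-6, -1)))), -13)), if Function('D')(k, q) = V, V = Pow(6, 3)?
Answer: Rational(1499, 14) ≈ 107.07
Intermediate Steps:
V = 216
Function('D')(k, q) = 216
Mul(-1, Add(Mul(Mul(-1, Add(0, 3)), Add(Mul(Function('D')(-1, 1), Pow(7, -1)), Mul(-3, Pow(-6, -1)))), -13)) = Mul(-1, Add(Mul(Mul(-1, Add(0, 3)), Add(Mul(216, Pow(7, -1)), Mul(-3, Pow(-6, -1)))), -13)) = Mul(-1, Add(Mul(Mul(-1, 3), Add(Mul(216, Rational(1, 7)), Mul(-3, Rational(-1, 6)))), -13)) = Mul(-1, Add(Mul(-3, Add(Rational(216, 7), Rational(1, 2))), -13)) = Mul(-1, Add(Mul(-3, Rational(439, 14)), -13)) = Mul(-1, Add(Rational(-1317, 14), -13)) = Mul(-1, Rational(-1499, 14)) = Rational(1499, 14)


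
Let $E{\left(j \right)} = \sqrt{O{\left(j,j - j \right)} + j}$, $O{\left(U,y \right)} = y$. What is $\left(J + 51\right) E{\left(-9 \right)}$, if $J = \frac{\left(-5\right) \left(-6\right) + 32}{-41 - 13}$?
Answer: $\frac{1346 i}{9} \approx 149.56 i$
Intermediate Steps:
$J = - \frac{31}{27}$ ($J = \frac{30 + 32}{-54} = 62 \left(- \frac{1}{54}\right) = - \frac{31}{27} \approx -1.1481$)
$E{\left(j \right)} = \sqrt{j}$ ($E{\left(j \right)} = \sqrt{\left(j - j\right) + j} = \sqrt{0 + j} = \sqrt{j}$)
$\left(J + 51\right) E{\left(-9 \right)} = \left(- \frac{31}{27} + 51\right) \sqrt{-9} = \frac{1346 \cdot 3 i}{27} = \frac{1346 i}{9}$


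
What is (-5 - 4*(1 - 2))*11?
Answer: -11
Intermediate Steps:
(-5 - 4*(1 - 2))*11 = (-5 - 4*(-1))*11 = (-5 + 4)*11 = -1*11 = -11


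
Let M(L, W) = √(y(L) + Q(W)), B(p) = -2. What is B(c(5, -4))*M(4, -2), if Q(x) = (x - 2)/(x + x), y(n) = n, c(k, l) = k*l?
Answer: -2*√5 ≈ -4.4721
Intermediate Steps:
Q(x) = (-2 + x)/(2*x) (Q(x) = (-2 + x)/((2*x)) = (-2 + x)*(1/(2*x)) = (-2 + x)/(2*x))
M(L, W) = √(L + (-2 + W)/(2*W))
B(c(5, -4))*M(4, -2) = -√(2 - 4/(-2) + 4*4) = -√(2 - 4*(-½) + 16) = -√(2 + 2 + 16) = -√20 = -2*√5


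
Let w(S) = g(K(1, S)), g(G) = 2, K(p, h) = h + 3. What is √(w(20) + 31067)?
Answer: √31069 ≈ 176.26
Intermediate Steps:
K(p, h) = 3 + h
w(S) = 2
√(w(20) + 31067) = √(2 + 31067) = √31069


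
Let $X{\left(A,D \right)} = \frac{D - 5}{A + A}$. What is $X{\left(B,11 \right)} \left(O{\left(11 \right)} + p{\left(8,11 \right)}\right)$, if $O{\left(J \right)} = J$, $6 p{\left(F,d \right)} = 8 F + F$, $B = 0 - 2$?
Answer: $- \frac{69}{2} \approx -34.5$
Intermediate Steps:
$B = -2$ ($B = 0 - 2 = -2$)
$X{\left(A,D \right)} = \frac{-5 + D}{2 A}$
$p{\left(F,d \right)} = \frac{3 F}{2}$ ($p{\left(F,d \right)} = \frac{8 F + F}{6} = \frac{9 F}{6} = \frac{3 F}{2}$)
$X{\left(B,11 \right)} \left(O{\left(11 \right)} + p{\left(8,11 \right)}\right) = \frac{-5 + 11}{2 \left(-2\right)} \left(11 + \frac{3}{2} \cdot 8\right) = \frac{1}{2} \left(- \frac{1}{2}\right) 6 \left(11 + 12\right) = \left(- \frac{3}{2}\right) 23 = - \frac{69}{2}$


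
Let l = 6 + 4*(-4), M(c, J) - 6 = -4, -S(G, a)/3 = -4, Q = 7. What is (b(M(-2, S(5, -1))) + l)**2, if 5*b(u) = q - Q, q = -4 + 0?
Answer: 3721/25 ≈ 148.84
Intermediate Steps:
q = -4
S(G, a) = 12 (S(G, a) = -3*(-4) = 12)
M(c, J) = 2 (M(c, J) = 6 - 4 = 2)
l = -10 (l = 6 - 16 = -10)
b(u) = -11/5 (b(u) = (-4 - 1*7)/5 = (-4 - 7)/5 = (1/5)*(-11) = -11/5)
(b(M(-2, S(5, -1))) + l)**2 = (-11/5 - 10)**2 = (-61/5)**2 = 3721/25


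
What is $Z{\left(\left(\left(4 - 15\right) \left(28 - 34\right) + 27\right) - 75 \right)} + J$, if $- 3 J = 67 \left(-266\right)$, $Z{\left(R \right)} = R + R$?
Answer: $\frac{17930}{3} \approx 5976.7$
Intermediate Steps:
$Z{\left(R \right)} = 2 R$
$J = \frac{17822}{3}$ ($J = - \frac{67 \left(-266\right)}{3} = \left(- \frac{1}{3}\right) \left(-17822\right) = \frac{17822}{3} \approx 5940.7$)
$Z{\left(\left(\left(4 - 15\right) \left(28 - 34\right) + 27\right) - 75 \right)} + J = 2 \left(\left(\left(4 - 15\right) \left(28 - 34\right) + 27\right) - 75\right) + \frac{17822}{3} = 2 \left(\left(\left(-11\right) \left(-6\right) + 27\right) - 75\right) + \frac{17822}{3} = 2 \left(\left(66 + 27\right) - 75\right) + \frac{17822}{3} = 2 \left(93 - 75\right) + \frac{17822}{3} = 2 \cdot 18 + \frac{17822}{3} = 36 + \frac{17822}{3} = \frac{17930}{3}$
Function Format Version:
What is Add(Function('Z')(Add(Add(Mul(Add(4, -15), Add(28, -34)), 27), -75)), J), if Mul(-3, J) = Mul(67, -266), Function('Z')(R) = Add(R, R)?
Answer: Rational(17930, 3) ≈ 5976.7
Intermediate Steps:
Function('Z')(R) = Mul(2, R)
J = Rational(17822, 3) (J = Mul(Rational(-1, 3), Mul(67, -266)) = Mul(Rational(-1, 3), -17822) = Rational(17822, 3) ≈ 5940.7)
Add(Function('Z')(Add(Add(Mul(Add(4, -15), Add(28, -34)), 27), -75)), J) = Add(Mul(2, Add(Add(Mul(Add(4, -15), Add(28, -34)), 27), -75)), Rational(17822, 3)) = Add(Mul(2, Add(Add(Mul(-11, -6), 27), -75)), Rational(17822, 3)) = Add(Mul(2, Add(Add(66, 27), -75)), Rational(17822, 3)) = Add(Mul(2, Add(93, -75)), Rational(17822, 3)) = Add(Mul(2, 18), Rational(17822, 3)) = Add(36, Rational(17822, 3)) = Rational(17930, 3)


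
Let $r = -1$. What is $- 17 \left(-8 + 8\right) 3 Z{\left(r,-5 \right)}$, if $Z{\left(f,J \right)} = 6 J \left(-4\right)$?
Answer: $0$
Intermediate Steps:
$Z{\left(f,J \right)} = - 24 J$
$- 17 \left(-8 + 8\right) 3 Z{\left(r,-5 \right)} = - 17 \left(-8 + 8\right) 3 \left(\left(-24\right) \left(-5\right)\right) = \left(-17\right) 0 \cdot 3 \cdot 120 = 0 \cdot 360 = 0$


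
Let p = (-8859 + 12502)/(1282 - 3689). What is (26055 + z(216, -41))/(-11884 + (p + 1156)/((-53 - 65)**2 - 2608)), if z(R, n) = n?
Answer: -236186412856/107896334053 ≈ -2.1890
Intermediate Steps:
p = -3643/2407 (p = 3643/(-2407) = 3643*(-1/2407) = -3643/2407 ≈ -1.5135)
(26055 + z(216, -41))/(-11884 + (p + 1156)/((-53 - 65)**2 - 2608)) = (26055 - 41)/(-11884 + (-3643/2407 + 1156)/((-53 - 65)**2 - 2608)) = 26014/(-11884 + 2778849/(2407*((-118)**2 - 2608))) = 26014/(-11884 + 2778849/(2407*(13924 - 2608))) = 26014/(-11884 + (2778849/2407)/11316) = 26014/(-11884 + (2778849/2407)*(1/11316)) = 26014/(-11884 + 926283/9079204) = 26014/(-107896334053/9079204) = 26014*(-9079204/107896334053) = -236186412856/107896334053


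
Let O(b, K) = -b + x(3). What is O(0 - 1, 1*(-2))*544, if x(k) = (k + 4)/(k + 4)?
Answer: 1088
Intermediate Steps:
x(k) = 1 (x(k) = (4 + k)/(4 + k) = 1)
O(b, K) = 1 - b (O(b, K) = -b + 1 = 1 - b)
O(0 - 1, 1*(-2))*544 = (1 - (0 - 1))*544 = (1 - 1*(-1))*544 = (1 + 1)*544 = 2*544 = 1088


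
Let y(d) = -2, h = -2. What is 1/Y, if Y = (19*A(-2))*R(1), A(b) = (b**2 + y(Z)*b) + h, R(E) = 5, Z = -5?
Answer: 1/570 ≈ 0.0017544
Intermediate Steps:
A(b) = -2 + b**2 - 2*b (A(b) = (b**2 - 2*b) - 2 = -2 + b**2 - 2*b)
Y = 570 (Y = (19*(-2 + (-2)**2 - 2*(-2)))*5 = (19*(-2 + 4 + 4))*5 = (19*6)*5 = 114*5 = 570)
1/Y = 1/570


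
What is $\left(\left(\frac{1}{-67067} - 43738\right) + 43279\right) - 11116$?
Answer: $- \frac{776300526}{67067} \approx -11575.0$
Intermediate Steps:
$\left(\left(\frac{1}{-67067} - 43738\right) + 43279\right) - 11116 = \left(\left(- \frac{1}{67067} - 43738\right) + 43279\right) - 11116 = \left(- \frac{2933376447}{67067} + 43279\right) - 11116 = - \frac{30783754}{67067} - 11116 = - \frac{776300526}{67067}$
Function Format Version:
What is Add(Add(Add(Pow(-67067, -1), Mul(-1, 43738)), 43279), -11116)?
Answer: Rational(-776300526, 67067) ≈ -11575.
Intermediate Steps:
Add(Add(Add(Pow(-67067, -1), Mul(-1, 43738)), 43279), -11116) = Add(Add(Add(Rational(-1, 67067), -43738), 43279), -11116) = Add(Add(Rational(-2933376447, 67067), 43279), -11116) = Add(Rational(-30783754, 67067), -11116) = Rational(-776300526, 67067)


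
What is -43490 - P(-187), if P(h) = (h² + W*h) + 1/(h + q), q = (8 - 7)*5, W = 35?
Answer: -13088347/182 ≈ -71914.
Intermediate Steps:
q = 5 (q = 1*5 = 5)
P(h) = h² + 1/(5 + h) + 35*h (P(h) = (h² + 35*h) + 1/(h + 5) = (h² + 35*h) + 1/(5 + h) = h² + 1/(5 + h) + 35*h)
-43490 - P(-187) = -43490 - (1 + (-187)³ + 40*(-187)² + 175*(-187))/(5 - 187) = -43490 - (1 - 6539203 + 40*34969 - 32725)/(-182) = -43490 - (-1)*(1 - 6539203 + 1398760 - 32725)/182 = -43490 - (-1)*(-5173167)/182 = -43490 - 1*5173167/182 = -43490 - 5173167/182 = -13088347/182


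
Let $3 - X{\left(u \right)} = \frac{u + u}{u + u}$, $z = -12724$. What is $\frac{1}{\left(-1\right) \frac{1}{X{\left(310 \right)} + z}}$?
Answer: $12722$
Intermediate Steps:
$X{\left(u \right)} = 2$ ($X{\left(u \right)} = 3 - \frac{u + u}{u + u} = 3 - \frac{2 u}{2 u} = 3 - 2 u \frac{1}{2 u} = 3 - 1 = 2$)
$\frac{1}{\left(-1\right) \frac{1}{X{\left(310 \right)} + z}} = \frac{1}{\left(-1\right) \frac{1}{2 - 12724}} = \frac{1}{\left(-1\right) \frac{1}{-12722}} = \frac{1}{\left(-1\right) \left(- \frac{1}{12722}\right)} = \frac{1}{\frac{1}{12722}} = 12722$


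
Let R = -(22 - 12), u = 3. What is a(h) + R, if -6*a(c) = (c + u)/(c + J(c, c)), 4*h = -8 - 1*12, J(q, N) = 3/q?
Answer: -845/84 ≈ -10.060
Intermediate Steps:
h = -5 (h = (-8 - 1*12)/4 = (-8 - 12)/4 = (1/4)*(-20) = -5)
R = -10 (R = -1*10 = -10)
a(c) = -(3 + c)/(6*(c + 3/c)) (a(c) = -(c + 3)/(6*(c + 3/c)) = -(3 + c)/(6*(c + 3/c)))
a(h) + R = -1*(-5)*(3 - 5)/(18 + 6*(-5)**2) - 10 = -1*(-5)*(-2)/(18 + 6*25) - 10 = -1*(-5)*(-2)/(18 + 150) - 10 = -1*(-5)*(-2)/168 - 10 = -1*(-5)*1/168*(-2) - 10 = -5/84 - 10 = -845/84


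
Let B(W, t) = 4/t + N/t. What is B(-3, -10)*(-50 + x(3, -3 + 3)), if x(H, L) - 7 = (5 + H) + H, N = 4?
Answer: 128/5 ≈ 25.600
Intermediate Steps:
x(H, L) = 12 + 2*H (x(H, L) = 7 + ((5 + H) + H) = 7 + (5 + 2*H) = 12 + 2*H)
B(W, t) = 8/t (B(W, t) = 4/t + 4/t = 8/t)
B(-3, -10)*(-50 + x(3, -3 + 3)) = (8/(-10))*(-50 + (12 + 2*3)) = (8*(-⅒))*(-50 + (12 + 6)) = -4*(-50 + 18)/5 = -⅘*(-32) = 128/5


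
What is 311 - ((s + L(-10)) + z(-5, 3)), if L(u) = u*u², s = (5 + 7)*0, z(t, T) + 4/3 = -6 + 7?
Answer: 3934/3 ≈ 1311.3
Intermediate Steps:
z(t, T) = -⅓ (z(t, T) = -4/3 + (-6 + 7) = -4/3 + 1 = -⅓)
s = 0 (s = 12*0 = 0)
L(u) = u³
311 - ((s + L(-10)) + z(-5, 3)) = 311 - ((0 + (-10)³) - ⅓) = 311 - ((0 - 1000) - ⅓) = 311 - (-1000 - ⅓) = 311 - 1*(-3001/3) = 311 + 3001/3 = 3934/3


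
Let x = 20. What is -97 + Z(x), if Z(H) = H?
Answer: -77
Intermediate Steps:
-97 + Z(x) = -97 + 20 = -77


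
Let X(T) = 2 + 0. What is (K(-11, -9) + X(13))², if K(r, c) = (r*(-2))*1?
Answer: 576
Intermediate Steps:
X(T) = 2
K(r, c) = -2*r (K(r, c) = -2*r*1 = -2*r)
(K(-11, -9) + X(13))² = (-2*(-11) + 2)² = (22 + 2)² = 24² = 576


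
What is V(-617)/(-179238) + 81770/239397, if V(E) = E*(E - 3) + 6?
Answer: -4273559639/2383835527 ≈ -1.7927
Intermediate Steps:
V(E) = 6 + E*(-3 + E) (V(E) = E*(-3 + E) + 6 = 6 + E*(-3 + E))
V(-617)/(-179238) + 81770/239397 = (6 + (-617)² - 3*(-617))/(-179238) + 81770/239397 = (6 + 380689 + 1851)*(-1/179238) + 81770*(1/239397) = 382546*(-1/179238) + 81770/239397 = -191273/89619 + 81770/239397 = -4273559639/2383835527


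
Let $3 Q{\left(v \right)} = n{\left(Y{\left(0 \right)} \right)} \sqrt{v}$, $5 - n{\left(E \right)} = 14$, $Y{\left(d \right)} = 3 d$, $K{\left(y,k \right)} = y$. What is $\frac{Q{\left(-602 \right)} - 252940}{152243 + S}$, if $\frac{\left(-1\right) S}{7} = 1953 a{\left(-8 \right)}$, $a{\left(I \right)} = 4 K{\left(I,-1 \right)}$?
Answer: $- \frac{50588}{117943} - \frac{3 i \sqrt{602}}{589715} \approx -0.42892 - 0.00012482 i$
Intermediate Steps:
$a{\left(I \right)} = 4 I$
$n{\left(E \right)} = -9$ ($n{\left(E \right)} = 5 - 14 = -9$)
$Q{\left(v \right)} = - 3 \sqrt{v}$ ($Q{\left(v \right)} = \frac{\left(-9\right) \sqrt{v}}{3} = - 3 \sqrt{v}$)
$S = 437472$ ($S = - 7 \cdot 1953 \cdot 4 \left(-8\right) = - 7 \cdot 1953 \left(-32\right) = \left(-7\right) \left(-62496\right) = 437472$)
$\frac{Q{\left(-602 \right)} - 252940}{152243 + S} = \frac{- 3 \sqrt{-602} - 252940}{152243 + 437472} = \frac{- 3 i \sqrt{602} - 252940}{589715} = \left(- 3 i \sqrt{602} - 252940\right) \frac{1}{589715} = \left(-252940 - 3 i \sqrt{602}\right) \frac{1}{589715} = - \frac{50588}{117943} - \frac{3 i \sqrt{602}}{589715}$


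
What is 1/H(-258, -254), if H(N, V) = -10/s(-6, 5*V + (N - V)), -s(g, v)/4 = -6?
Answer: -12/5 ≈ -2.4000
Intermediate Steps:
s(g, v) = 24 (s(g, v) = -4*(-6) = 24)
H(N, V) = -5/12 (H(N, V) = -10/24 = -10*1/24 = -5/12)
1/H(-258, -254) = 1/(-5/12) = -12/5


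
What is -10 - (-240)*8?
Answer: 1910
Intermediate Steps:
-10 - (-240)*8 = -10 - 120*(-16) = -10 + 1920 = 1910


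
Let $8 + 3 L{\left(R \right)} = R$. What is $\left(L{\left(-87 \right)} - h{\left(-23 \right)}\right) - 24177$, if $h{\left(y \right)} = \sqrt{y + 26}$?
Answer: $- \frac{72626}{3} - \sqrt{3} \approx -24210.0$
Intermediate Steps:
$h{\left(y \right)} = \sqrt{26 + y}$
$L{\left(R \right)} = - \frac{8}{3} + \frac{R}{3}$
$\left(L{\left(-87 \right)} - h{\left(-23 \right)}\right) - 24177 = \left(\left(- \frac{8}{3} + \frac{1}{3} \left(-87\right)\right) - \sqrt{26 - 23}\right) - 24177 = \left(\left(- \frac{8}{3} - 29\right) - \sqrt{3}\right) - 24177 = \left(- \frac{95}{3} - \sqrt{3}\right) - 24177 = - \frac{72626}{3} - \sqrt{3}$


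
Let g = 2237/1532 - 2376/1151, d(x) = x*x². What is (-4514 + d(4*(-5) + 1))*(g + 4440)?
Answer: -89029309240455/1763332 ≈ -5.0489e+7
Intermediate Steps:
d(x) = x³
g = -1065245/1763332 (g = 2237*(1/1532) - 2376*1/1151 = 2237/1532 - 2376/1151 = -1065245/1763332 ≈ -0.60411)
(-4514 + d(4*(-5) + 1))*(g + 4440) = (-4514 + (4*(-5) + 1)³)*(-1065245/1763332 + 4440) = (-4514 + (-20 + 1)³)*(7828128835/1763332) = (-4514 + (-19)³)*(7828128835/1763332) = (-4514 - 6859)*(7828128835/1763332) = -11373*7828128835/1763332 = -89029309240455/1763332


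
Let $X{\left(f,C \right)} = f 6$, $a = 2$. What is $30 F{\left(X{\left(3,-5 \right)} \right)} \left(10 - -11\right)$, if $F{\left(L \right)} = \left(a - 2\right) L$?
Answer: $0$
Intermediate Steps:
$X{\left(f,C \right)} = 6 f$
$F{\left(L \right)} = 0$ ($F{\left(L \right)} = \left(2 - 2\right) L = 0 L = 0$)
$30 F{\left(X{\left(3,-5 \right)} \right)} \left(10 - -11\right) = 30 \cdot 0 \left(10 - -11\right) = 0 \left(10 + 11\right) = 0 \cdot 21 = 0$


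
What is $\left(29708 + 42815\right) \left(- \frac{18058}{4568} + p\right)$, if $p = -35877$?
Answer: $- \frac{5943411930731}{2284} \approx -2.6022 \cdot 10^{9}$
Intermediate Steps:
$\left(29708 + 42815\right) \left(- \frac{18058}{4568} + p\right) = \left(29708 + 42815\right) \left(- \frac{18058}{4568} - 35877\right) = 72523 \left(\left(-18058\right) \frac{1}{4568} - 35877\right) = 72523 \left(- \frac{9029}{2284} - 35877\right) = 72523 \left(- \frac{81952097}{2284}\right) = - \frac{5943411930731}{2284}$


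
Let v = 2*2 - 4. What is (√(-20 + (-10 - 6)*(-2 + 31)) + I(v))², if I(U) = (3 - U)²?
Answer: -403 + 396*I ≈ -403.0 + 396.0*I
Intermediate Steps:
v = 0 (v = 4 - 4 = 0)
(√(-20 + (-10 - 6)*(-2 + 31)) + I(v))² = (√(-20 + (-10 - 6)*(-2 + 31)) + (-3 + 0)²)² = (√(-20 - 16*29) + (-3)²)² = (√(-20 - 464) + 9)² = (√(-484) + 9)² = (22*I + 9)² = (9 + 22*I)²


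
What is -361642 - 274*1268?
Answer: -709074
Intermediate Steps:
-361642 - 274*1268 = -361642 - 347432 = -709074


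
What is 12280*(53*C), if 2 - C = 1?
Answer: 650840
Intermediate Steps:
C = 1 (C = 2 - 1*1 = 2 - 1 = 1)
12280*(53*C) = 12280*(53*1) = 12280*53 = 650840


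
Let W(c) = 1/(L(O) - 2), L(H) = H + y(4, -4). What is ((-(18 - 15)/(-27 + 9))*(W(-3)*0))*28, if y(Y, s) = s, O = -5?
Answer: 0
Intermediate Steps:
L(H) = -4 + H (L(H) = H - 4 = -4 + H)
W(c) = -1/11 (W(c) = 1/((-4 - 5) - 2) = 1/(-9 - 2) = 1/(-11) = -1/11)
((-(18 - 15)/(-27 + 9))*(W(-3)*0))*28 = ((-(18 - 15)/(-27 + 9))*(-1/11*0))*28 = (-3/(-18)*0)*28 = (-3*(-1)/18*0)*28 = (-1*(-⅙)*0)*28 = ((⅙)*0)*28 = 0*28 = 0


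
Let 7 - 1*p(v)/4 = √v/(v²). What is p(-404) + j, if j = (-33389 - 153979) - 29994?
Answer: -217334 - I*√101/20402 ≈ -2.1733e+5 - 0.00049259*I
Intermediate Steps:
p(v) = 28 - 4/v^(3/2) (p(v) = 28 - 4*√v/(v²) = 28 - 4*√v/v² = 28 - 4/v^(3/2))
j = -217362 (j = -187368 - 29994 = -217362)
p(-404) + j = (28 - I*√101/20402) - 217362 = -217334 - I*√101/20402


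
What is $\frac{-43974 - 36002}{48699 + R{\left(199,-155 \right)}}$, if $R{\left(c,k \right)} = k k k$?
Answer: $\frac{9997}{459397} \approx 0.021761$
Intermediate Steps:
$R{\left(c,k \right)} = k^{3}$ ($R{\left(c,k \right)} = k^{2} k = k^{3}$)
$\frac{-43974 - 36002}{48699 + R{\left(199,-155 \right)}} = \frac{-43974 - 36002}{48699 + \left(-155\right)^{3}} = - \frac{79976}{48699 - 3723875} = - \frac{79976}{-3675176} = \left(-79976\right) \left(- \frac{1}{3675176}\right) = \frac{9997}{459397}$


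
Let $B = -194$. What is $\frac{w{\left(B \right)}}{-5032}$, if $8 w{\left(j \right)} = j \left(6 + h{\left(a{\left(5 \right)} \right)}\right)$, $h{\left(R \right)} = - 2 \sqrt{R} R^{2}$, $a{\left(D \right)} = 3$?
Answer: $\frac{291}{10064} - \frac{873 \sqrt{3}}{10064} \approx -0.12133$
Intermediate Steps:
$h{\left(R \right)} = - 2 R^{\frac{5}{2}}$
$w{\left(j \right)} = \frac{j \left(6 - 18 \sqrt{3}\right)}{8}$ ($w{\left(j \right)} = \frac{j \left(6 - 2 \cdot 3^{\frac{5}{2}}\right)}{8} = \frac{j \left(6 - 2 \cdot 9 \sqrt{3}\right)}{8} = \frac{j \left(6 - 18 \sqrt{3}\right)}{8}$)
$\frac{w{\left(B \right)}}{-5032} = \frac{\frac{3}{4} \left(-194\right) \left(1 - 3 \sqrt{3}\right)}{-5032} = \left(- \frac{291}{2} + \frac{873 \sqrt{3}}{2}\right) \left(- \frac{1}{5032}\right) = \frac{291}{10064} - \frac{873 \sqrt{3}}{10064}$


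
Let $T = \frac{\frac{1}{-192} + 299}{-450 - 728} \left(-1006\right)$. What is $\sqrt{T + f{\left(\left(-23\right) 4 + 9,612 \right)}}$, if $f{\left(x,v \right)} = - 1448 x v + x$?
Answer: $\frac{\sqrt{14697794366101407}}{14136} \approx 8576.3$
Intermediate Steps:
$f{\left(x,v \right)} = x - 1448 v x$ ($f{\left(x,v \right)} = - 1448 v x + x = x - 1448 v x$)
$T = \frac{28875721}{113088}$ ($T = \frac{- \frac{1}{192} + 299}{-1178} \left(-1006\right) = \frac{57407}{192} \left(- \frac{1}{1178}\right) \left(-1006\right) = \left(- \frac{57407}{226176}\right) \left(-1006\right) = \frac{28875721}{113088} \approx 255.34$)
$\sqrt{T + f{\left(\left(-23\right) 4 + 9,612 \right)}} = \sqrt{\frac{28875721}{113088} + \left(\left(-23\right) 4 + 9\right) \left(1 - 886176\right)} = \sqrt{\frac{28875721}{113088} + \left(-92 + 9\right) \left(1 - 886176\right)} = \sqrt{\frac{28875721}{113088} - -73552525} = \sqrt{\frac{28875721}{113088} + 73552525} = \sqrt{\frac{8317936822921}{113088}} = \frac{\sqrt{14697794366101407}}{14136}$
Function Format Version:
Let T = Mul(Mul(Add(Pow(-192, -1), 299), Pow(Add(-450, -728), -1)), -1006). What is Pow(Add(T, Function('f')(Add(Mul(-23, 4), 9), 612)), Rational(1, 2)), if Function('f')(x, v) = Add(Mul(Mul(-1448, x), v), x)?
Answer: Mul(Rational(1, 14136), Pow(14697794366101407, Rational(1, 2))) ≈ 8576.3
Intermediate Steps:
Function('f')(x, v) = Add(x, Mul(-1448, v, x)) (Function('f')(x, v) = Add(Mul(-1448, v, x), x) = Add(x, Mul(-1448, v, x)))
T = Rational(28875721, 113088) (T = Mul(Mul(Add(Rational(-1, 192), 299), Pow(-1178, -1)), -1006) = Mul(Mul(Rational(57407, 192), Rational(-1, 1178)), -1006) = Mul(Rational(-57407, 226176), -1006) = Rational(28875721, 113088) ≈ 255.34)
Pow(Add(T, Function('f')(Add(Mul(-23, 4), 9), 612)), Rational(1, 2)) = Pow(Add(Rational(28875721, 113088), Mul(Add(Mul(-23, 4), 9), Add(1, Mul(-1448, 612)))), Rational(1, 2)) = Pow(Add(Rational(28875721, 113088), Mul(Add(-92, 9), Add(1, -886176))), Rational(1, 2)) = Pow(Add(Rational(28875721, 113088), Mul(-83, -886175)), Rational(1, 2)) = Pow(Add(Rational(28875721, 113088), 73552525), Rational(1, 2)) = Pow(Rational(8317936822921, 113088), Rational(1, 2)) = Mul(Rational(1, 14136), Pow(14697794366101407, Rational(1, 2)))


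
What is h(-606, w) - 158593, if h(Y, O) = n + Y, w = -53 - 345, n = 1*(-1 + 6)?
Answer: -159194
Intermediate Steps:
n = 5 (n = 1*5 = 5)
w = -398
h(Y, O) = 5 + Y
h(-606, w) - 158593 = (5 - 606) - 158593 = -601 - 158593 = -159194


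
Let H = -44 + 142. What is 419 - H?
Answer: 321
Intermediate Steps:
H = 98
419 - H = 419 - 1*98 = 419 - 98 = 321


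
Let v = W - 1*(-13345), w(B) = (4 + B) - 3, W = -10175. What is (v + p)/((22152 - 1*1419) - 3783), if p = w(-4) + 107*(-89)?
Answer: -3178/8475 ≈ -0.37499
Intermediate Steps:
w(B) = 1 + B
p = -9526 (p = (1 - 4) + 107*(-89) = -3 - 9523 = -9526)
v = 3170 (v = -10175 - 1*(-13345) = -10175 + 13345 = 3170)
(v + p)/((22152 - 1*1419) - 3783) = (3170 - 9526)/((22152 - 1*1419) - 3783) = -6356/((22152 - 1419) - 3783) = -6356/(20733 - 3783) = -6356/16950 = -6356*1/16950 = -3178/8475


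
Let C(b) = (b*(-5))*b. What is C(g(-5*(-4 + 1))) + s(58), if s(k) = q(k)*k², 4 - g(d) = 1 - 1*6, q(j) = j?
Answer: 194707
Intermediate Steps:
g(d) = 9 (g(d) = 4 - (1 - 1*6) = 4 - (1 - 6) = 4 - 1*(-5) = 4 + 5 = 9)
C(b) = -5*b² (C(b) = (-5*b)*b = -5*b²)
s(k) = k³ (s(k) = k*k² = k³)
C(g(-5*(-4 + 1))) + s(58) = -5*9² + 58³ = -5*81 + 195112 = -405 + 195112 = 194707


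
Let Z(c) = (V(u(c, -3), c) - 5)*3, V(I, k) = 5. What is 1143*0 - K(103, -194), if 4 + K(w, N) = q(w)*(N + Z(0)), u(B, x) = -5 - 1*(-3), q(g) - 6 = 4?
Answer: 1944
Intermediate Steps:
q(g) = 10 (q(g) = 6 + 4 = 10)
u(B, x) = -2 (u(B, x) = -5 + 3 = -2)
Z(c) = 0 (Z(c) = (5 - 5)*3 = 0*3 = 0)
K(w, N) = -4 + 10*N (K(w, N) = -4 + 10*(N + 0) = -4 + 10*N)
1143*0 - K(103, -194) = 1143*0 - (-4 + 10*(-194)) = 0 - (-4 - 1940) = 0 - 1*(-1944) = 0 + 1944 = 1944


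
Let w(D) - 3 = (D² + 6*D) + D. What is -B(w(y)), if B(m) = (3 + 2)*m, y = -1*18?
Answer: -1005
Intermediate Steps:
y = -18
w(D) = 3 + D² + 7*D (w(D) = 3 + ((D² + 6*D) + D) = 3 + (D² + 7*D) = 3 + D² + 7*D)
B(m) = 5*m
-B(w(y)) = -5*(3 + (-18)² + 7*(-18)) = -5*(3 + 324 - 126) = -5*201 = -1*1005 = -1005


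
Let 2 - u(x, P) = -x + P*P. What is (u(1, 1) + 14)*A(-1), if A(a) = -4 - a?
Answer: -48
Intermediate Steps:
u(x, P) = 2 + x - P² (u(x, P) = 2 - (-x + P*P) = 2 - (-x + P²) = 2 - (P² - x) = 2 + (x - P²) = 2 + x - P²)
(u(1, 1) + 14)*A(-1) = ((2 + 1 - 1*1²) + 14)*(-4 - 1*(-1)) = ((2 + 1 - 1*1) + 14)*(-4 + 1) = ((2 + 1 - 1) + 14)*(-3) = (2 + 14)*(-3) = 16*(-3) = -48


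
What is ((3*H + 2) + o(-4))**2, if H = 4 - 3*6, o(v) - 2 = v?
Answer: 1764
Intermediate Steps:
o(v) = 2 + v
H = -14 (H = 4 - 1*18 = 4 - 18 = -14)
((3*H + 2) + o(-4))**2 = ((3*(-14) + 2) + (2 - 4))**2 = ((-42 + 2) - 2)**2 = (-40 - 2)**2 = (-42)**2 = 1764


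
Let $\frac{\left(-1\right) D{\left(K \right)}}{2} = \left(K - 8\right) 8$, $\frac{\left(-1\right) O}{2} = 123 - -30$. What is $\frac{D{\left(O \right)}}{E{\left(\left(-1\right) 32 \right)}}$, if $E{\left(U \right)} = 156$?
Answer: $\frac{1256}{39} \approx 32.205$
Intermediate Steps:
$O = -306$ ($O = - 2 \left(123 - -30\right) = - 2 \left(123 + 30\right) = \left(-2\right) 153 = -306$)
$D{\left(K \right)} = 128 - 16 K$ ($D{\left(K \right)} = - 2 \left(K - 8\right) 8 = - 2 \left(-8 + K\right) 8 = - 2 \left(-64 + 8 K\right) = 128 - 16 K$)
$\frac{D{\left(O \right)}}{E{\left(\left(-1\right) 32 \right)}} = \frac{128 - -4896}{156} = \left(128 + 4896\right) \frac{1}{156} = 5024 \cdot \frac{1}{156} = \frac{1256}{39}$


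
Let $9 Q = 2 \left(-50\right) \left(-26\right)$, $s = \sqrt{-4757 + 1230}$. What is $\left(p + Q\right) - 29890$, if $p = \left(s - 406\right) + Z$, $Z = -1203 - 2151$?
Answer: $- \frac{300250}{9} + i \sqrt{3527} \approx -33361.0 + 59.389 i$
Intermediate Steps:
$Z = -3354$
$s = i \sqrt{3527}$ ($s = \sqrt{-3527} = i \sqrt{3527} \approx 59.389 i$)
$p = -3760 + i \sqrt{3527}$ ($p = \left(i \sqrt{3527} - 406\right) - 3354 = \left(-406 + i \sqrt{3527}\right) - 3354 = -3760 + i \sqrt{3527} \approx -3760.0 + 59.389 i$)
$Q = \frac{2600}{9}$ ($Q = \frac{2 \left(-50\right) \left(-26\right)}{9} = \frac{\left(-100\right) \left(-26\right)}{9} = \frac{1}{9} \cdot 2600 = \frac{2600}{9} \approx 288.89$)
$\left(p + Q\right) - 29890 = \left(\left(-3760 + i \sqrt{3527}\right) + \frac{2600}{9}\right) - 29890 = \left(- \frac{31240}{9} + i \sqrt{3527}\right) - 29890 = - \frac{300250}{9} + i \sqrt{3527}$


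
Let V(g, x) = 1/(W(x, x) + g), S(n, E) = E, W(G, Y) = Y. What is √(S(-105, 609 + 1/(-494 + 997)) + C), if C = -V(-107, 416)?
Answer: √14711919215523/155427 ≈ 24.678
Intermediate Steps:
V(g, x) = 1/(g + x) (V(g, x) = 1/(x + g) = 1/(g + x))
C = -1/309 (C = -1/(-107 + 416) = -1/309 ≈ -0.0032362)
√(S(-105, 609 + 1/(-494 + 997)) + C) = √((609 + 1/(-494 + 997)) - 1/309) = √((609 + 1/503) - 1/309) = √(306328/503 - 1/309) = √(94654849/155427) = √14711919215523/155427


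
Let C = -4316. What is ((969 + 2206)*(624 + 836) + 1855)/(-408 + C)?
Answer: -4637355/4724 ≈ -981.66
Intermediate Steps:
((969 + 2206)*(624 + 836) + 1855)/(-408 + C) = ((969 + 2206)*(624 + 836) + 1855)/(-408 - 4316) = (3175*1460 + 1855)/(-4724) = (4635500 + 1855)*(-1/4724) = 4637355*(-1/4724) = -4637355/4724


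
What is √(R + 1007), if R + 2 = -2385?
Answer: 2*I*√345 ≈ 37.148*I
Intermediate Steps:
R = -2387 (R = -2 - 2385 = -2387)
√(R + 1007) = √(-2387 + 1007) = √(-1380) = 2*I*√345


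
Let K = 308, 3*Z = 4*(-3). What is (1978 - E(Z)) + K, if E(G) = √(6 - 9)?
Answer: 2286 - I*√3 ≈ 2286.0 - 1.732*I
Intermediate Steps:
Z = -4 (Z = (4*(-3))/3 = (⅓)*(-12) = -4)
E(G) = I*√3 (E(G) = √(-3) = I*√3)
(1978 - E(Z)) + K = (1978 - I*√3) + 308 = 2286 - I*√3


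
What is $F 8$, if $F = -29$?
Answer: $-232$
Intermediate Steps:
$F 8 = \left(-29\right) 8 = -232$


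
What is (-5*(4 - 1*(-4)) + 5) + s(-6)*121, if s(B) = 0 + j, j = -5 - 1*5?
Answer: -1245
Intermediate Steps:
j = -10 (j = -5 - 5 = -10)
s(B) = -10 (s(B) = 0 - 10 = -10)
(-5*(4 - 1*(-4)) + 5) + s(-6)*121 = (-5*(4 - 1*(-4)) + 5) - 10*121 = (-5*(4 + 4) + 5) - 1210 = (-5*8 + 5) - 1210 = (-40 + 5) - 1210 = -35 - 1210 = -1245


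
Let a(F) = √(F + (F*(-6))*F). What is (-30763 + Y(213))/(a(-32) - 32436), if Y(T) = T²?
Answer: -59220027/131512534 - 7303*I*√386/131512534 ≈ -0.4503 - 0.001091*I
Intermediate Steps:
a(F) = √(F - 6*F²) (a(F) = √(F + (-6*F)*F) = √(F - 6*F²))
(-30763 + Y(213))/(a(-32) - 32436) = (-30763 + 213²)/(√(-32*(1 - 6*(-32))) - 32436) = (-30763 + 45369)/(√(-32*(1 + 192)) - 32436) = 14606/(√(-32*193) - 32436) = 14606/(√(-6176) - 32436) = 14606/(4*I*√386 - 32436) = 14606/(-32436 + 4*I*√386)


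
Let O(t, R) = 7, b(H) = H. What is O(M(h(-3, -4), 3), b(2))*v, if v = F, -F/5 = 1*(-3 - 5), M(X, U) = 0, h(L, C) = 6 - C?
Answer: 280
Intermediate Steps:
F = 40 (F = -5*(-3 - 5) = -5*(-8) = 40)
v = 40
O(M(h(-3, -4), 3), b(2))*v = 7*40 = 280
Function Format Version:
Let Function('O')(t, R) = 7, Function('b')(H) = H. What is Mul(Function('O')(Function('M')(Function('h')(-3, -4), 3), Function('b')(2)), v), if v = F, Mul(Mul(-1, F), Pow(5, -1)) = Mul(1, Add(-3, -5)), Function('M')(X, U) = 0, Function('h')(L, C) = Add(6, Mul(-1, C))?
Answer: 280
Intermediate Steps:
F = 40 (F = Mul(-5, Mul(1, Add(-3, -5))) = Mul(-5, Mul(1, -8)) = Mul(-5, -8) = 40)
v = 40
Mul(Function('O')(Function('M')(Function('h')(-3, -4), 3), Function('b')(2)), v) = Mul(7, 40) = 280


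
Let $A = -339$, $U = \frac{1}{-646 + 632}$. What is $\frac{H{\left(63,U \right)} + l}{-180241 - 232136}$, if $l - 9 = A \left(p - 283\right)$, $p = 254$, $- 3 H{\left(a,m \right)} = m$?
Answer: $- \frac{413281}{17319834} \approx -0.023862$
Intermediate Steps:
$U = - \frac{1}{14}$ ($U = \frac{1}{-14} = - \frac{1}{14} \approx -0.071429$)
$H{\left(a,m \right)} = - \frac{m}{3}$
$l = 9840$ ($l = 9 - 339 \left(254 - 283\right) = 9 - -9831 = 9 + 9831 = 9840$)
$\frac{H{\left(63,U \right)} + l}{-180241 - 232136} = \frac{\left(- \frac{1}{3}\right) \left(- \frac{1}{14}\right) + 9840}{-180241 - 232136} = \frac{\frac{1}{42} + 9840}{-412377} = \frac{413281}{42} \left(- \frac{1}{412377}\right) = - \frac{413281}{17319834}$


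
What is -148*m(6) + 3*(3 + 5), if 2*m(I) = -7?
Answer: 542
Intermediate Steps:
m(I) = -7/2 (m(I) = (½)*(-7) = -7/2)
-148*m(6) + 3*(3 + 5) = -148*(-7/2) + 3*(3 + 5) = 518 + 3*8 = 518 + 24 = 542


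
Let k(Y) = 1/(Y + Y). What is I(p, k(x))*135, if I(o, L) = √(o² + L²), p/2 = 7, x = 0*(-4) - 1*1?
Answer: 135*√785/2 ≈ 1891.2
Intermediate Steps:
x = -1 (x = 0 - 1 = -1)
p = 14 (p = 2*7 = 14)
k(Y) = 1/(2*Y)
I(o, L) = √(L² + o²)
I(p, k(x))*135 = √(((½)/(-1))² + 14²)*135 = √(((½)*(-1))² + 196)*135 = √((-½)² + 196)*135 = √(¼ + 196)*135 = √(785/4)*135 = (√785/2)*135 = 135*√785/2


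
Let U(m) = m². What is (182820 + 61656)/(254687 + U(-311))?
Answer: 20373/29284 ≈ 0.69570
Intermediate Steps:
(182820 + 61656)/(254687 + U(-311)) = (182820 + 61656)/(254687 + (-311)²) = 244476/(254687 + 96721) = 244476/351408 = 244476*(1/351408) = 20373/29284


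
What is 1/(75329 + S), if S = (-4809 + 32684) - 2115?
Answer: 1/101089 ≈ 9.8923e-6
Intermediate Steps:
S = 25760 (S = 27875 - 2115 = 25760)
1/(75329 + S) = 1/(75329 + 25760) = 1/101089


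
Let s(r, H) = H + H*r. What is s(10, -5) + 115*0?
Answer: -55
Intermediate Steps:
s(10, -5) + 115*0 = -5*(1 + 10) + 115*0 = -5*11 + 0 = -55 + 0 = -55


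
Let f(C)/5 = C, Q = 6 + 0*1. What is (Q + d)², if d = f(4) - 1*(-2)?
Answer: 784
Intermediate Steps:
Q = 6 (Q = 6 + 0 = 6)
f(C) = 5*C
d = 22 (d = 5*4 - 1*(-2) = 20 + 2 = 22)
(Q + d)² = (6 + 22)² = 28² = 784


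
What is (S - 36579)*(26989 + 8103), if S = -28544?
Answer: -2285296316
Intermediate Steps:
(S - 36579)*(26989 + 8103) = (-28544 - 36579)*(26989 + 8103) = -65123*35092 = -2285296316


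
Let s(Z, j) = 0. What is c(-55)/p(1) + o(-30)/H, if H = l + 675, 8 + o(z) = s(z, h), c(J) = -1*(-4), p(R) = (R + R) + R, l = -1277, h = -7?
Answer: 1216/903 ≈ 1.3466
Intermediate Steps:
p(R) = 3*R (p(R) = 2*R + R = 3*R)
c(J) = 4
o(z) = -8 (o(z) = -8 + 0 = -8)
H = -602 (H = -1277 + 675 = -602)
c(-55)/p(1) + o(-30)/H = 4/((3*1)) - 8/(-602) = 4/3 - 8*(-1/602) = 4*(1/3) + 4/301 = 4/3 + 4/301 = 1216/903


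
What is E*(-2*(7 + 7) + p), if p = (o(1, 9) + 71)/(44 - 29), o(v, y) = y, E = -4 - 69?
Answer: 4964/3 ≈ 1654.7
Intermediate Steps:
E = -73
p = 16/3 (p = (9 + 71)/(44 - 29) = 80/15 = 80*(1/15) = 16/3 ≈ 5.3333)
E*(-2*(7 + 7) + p) = -73*(-2*(7 + 7) + 16/3) = -73*(-2*14 + 16/3) = -73*(-28 + 16/3) = -73*(-68/3) = 4964/3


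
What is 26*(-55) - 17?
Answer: -1447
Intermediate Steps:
26*(-55) - 17 = -1430 - 17 = -1447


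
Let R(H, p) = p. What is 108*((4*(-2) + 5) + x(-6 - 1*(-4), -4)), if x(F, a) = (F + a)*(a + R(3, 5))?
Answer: -972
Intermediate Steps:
x(F, a) = (5 + a)*(F + a) (x(F, a) = (F + a)*(a + 5) = (F + a)*(5 + a) = (5 + a)*(F + a))
108*((4*(-2) + 5) + x(-6 - 1*(-4), -4)) = 108*((4*(-2) + 5) + ((-4)² + 5*(-6 - 1*(-4)) + 5*(-4) + (-6 - 1*(-4))*(-4))) = 108*((-8 + 5) + (16 + 5*(-6 + 4) - 20 + (-6 + 4)*(-4))) = 108*(-3 + (16 + 5*(-2) - 20 - 2*(-4))) = 108*(-3 + (16 - 10 - 20 + 8)) = 108*(-3 - 6) = 108*(-9) = -972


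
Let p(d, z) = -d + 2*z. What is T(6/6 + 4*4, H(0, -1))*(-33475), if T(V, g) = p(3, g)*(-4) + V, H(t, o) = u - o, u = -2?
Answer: -1238575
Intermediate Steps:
H(t, o) = -2 - o
T(V, g) = 12 + V - 8*g (T(V, g) = (-1*3 + 2*g)*(-4) + V = (-3 + 2*g)*(-4) + V = (12 - 8*g) + V = 12 + V - 8*g)
T(6/6 + 4*4, H(0, -1))*(-33475) = (12 + (6/6 + 4*4) - 8*(-2 - 1*(-1)))*(-33475) = (12 + (6*(⅙) + 16) - 8*(-2 + 1))*(-33475) = (12 + (1 + 16) - 8*(-1))*(-33475) = (12 + 17 + 8)*(-33475) = 37*(-33475) = -1238575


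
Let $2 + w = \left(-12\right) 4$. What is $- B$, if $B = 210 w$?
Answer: $10500$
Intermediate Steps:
$w = -50$ ($w = -2 - 48 = -50$)
$B = -10500$ ($B = 210 \left(-50\right) = -10500$)
$- B = \left(-1\right) \left(-10500\right) = 10500$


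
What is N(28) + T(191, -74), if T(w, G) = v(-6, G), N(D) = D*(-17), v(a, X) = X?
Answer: -550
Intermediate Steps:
N(D) = -17*D
T(w, G) = G
N(28) + T(191, -74) = -17*28 - 74 = -476 - 74 = -550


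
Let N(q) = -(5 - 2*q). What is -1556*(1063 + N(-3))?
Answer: -1636912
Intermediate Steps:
N(q) = -5 + 2*q
-1556*(1063 + N(-3)) = -1556*(1063 + (-5 + 2*(-3))) = -1556*(1063 + (-5 - 6)) = -1556*(1063 - 11) = -1556*1052 = -1636912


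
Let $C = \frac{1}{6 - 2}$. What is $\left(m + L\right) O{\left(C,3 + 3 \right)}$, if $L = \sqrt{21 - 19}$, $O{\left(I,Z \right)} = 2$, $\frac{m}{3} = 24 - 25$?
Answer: $-6 + 2 \sqrt{2} \approx -3.1716$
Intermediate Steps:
$C = \frac{1}{4} \approx 0.25$
$m = -3$ ($m = 3 \left(24 - 25\right) = 3 \left(-1\right) = -3$)
$L = \sqrt{2} \approx 1.4142$
$\left(m + L\right) O{\left(C,3 + 3 \right)} = \left(-3 + \sqrt{2}\right) 2 = -6 + 2 \sqrt{2}$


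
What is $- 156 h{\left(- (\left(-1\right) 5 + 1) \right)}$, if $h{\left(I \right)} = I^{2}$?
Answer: $-2496$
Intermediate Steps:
$- 156 h{\left(- (\left(-1\right) 5 + 1) \right)} = - 156 \left(- (\left(-1\right) 5 + 1)\right)^{2} = - 156 \left(- (-5 + 1)\right)^{2} = - 156 \left(\left(-1\right) \left(-4\right)\right)^{2} = - 156 \cdot 4^{2} = \left(-156\right) 16 = -2496$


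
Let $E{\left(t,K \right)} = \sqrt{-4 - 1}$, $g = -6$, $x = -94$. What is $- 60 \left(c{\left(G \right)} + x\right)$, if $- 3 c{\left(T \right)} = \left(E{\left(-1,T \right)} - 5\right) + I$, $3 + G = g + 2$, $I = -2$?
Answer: $5500 + 20 i \sqrt{5} \approx 5500.0 + 44.721 i$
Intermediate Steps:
$E{\left(t,K \right)} = i \sqrt{5}$ ($E{\left(t,K \right)} = \sqrt{-5} = i \sqrt{5}$)
$G = -7$ ($G = -3 + \left(-6 + 2\right) = -3 - 4 = -7$)
$c{\left(T \right)} = \frac{7}{3} - \frac{i \sqrt{5}}{3}$ ($c{\left(T \right)} = - \frac{\left(i \sqrt{5} - 5\right) - 2}{3} = - \frac{\left(-5 + i \sqrt{5}\right) - 2}{3} = - \frac{-7 + i \sqrt{5}}{3} = \frac{7}{3} - \frac{i \sqrt{5}}{3}$)
$- 60 \left(c{\left(G \right)} + x\right) = - 60 \left(\left(\frac{7}{3} - \frac{i \sqrt{5}}{3}\right) - 94\right) = - 60 \left(- \frac{275}{3} - \frac{i \sqrt{5}}{3}\right) = 5500 + 20 i \sqrt{5}$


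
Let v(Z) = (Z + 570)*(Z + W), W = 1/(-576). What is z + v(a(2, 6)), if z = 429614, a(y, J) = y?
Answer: 62029009/144 ≈ 4.3076e+5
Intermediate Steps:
W = -1/576 ≈ -0.0017361
v(Z) = (570 + Z)*(-1/576 + Z) (v(Z) = (Z + 570)*(Z - 1/576) = (570 + Z)*(-1/576 + Z))
z + v(a(2, 6)) = 429614 + (-95/96 + 2² + (328319/576)*2) = 429614 + (-95/96 + 4 + 328319/288) = 429614 + 164593/144 = 62029009/144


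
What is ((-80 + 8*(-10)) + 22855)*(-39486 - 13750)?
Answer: -1208191020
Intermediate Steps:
((-80 + 8*(-10)) + 22855)*(-39486 - 13750) = ((-80 - 80) + 22855)*(-53236) = (-160 + 22855)*(-53236) = 22695*(-53236) = -1208191020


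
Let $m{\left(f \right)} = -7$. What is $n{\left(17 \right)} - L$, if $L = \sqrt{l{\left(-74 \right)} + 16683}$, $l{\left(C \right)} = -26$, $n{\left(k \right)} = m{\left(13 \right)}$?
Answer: $-7 - \sqrt{16657} \approx -136.06$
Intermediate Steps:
$n{\left(k \right)} = -7$
$L = \sqrt{16657}$ ($L = \sqrt{-26 + 16683} = \sqrt{16657} \approx 129.06$)
$n{\left(17 \right)} - L = -7 - \sqrt{16657}$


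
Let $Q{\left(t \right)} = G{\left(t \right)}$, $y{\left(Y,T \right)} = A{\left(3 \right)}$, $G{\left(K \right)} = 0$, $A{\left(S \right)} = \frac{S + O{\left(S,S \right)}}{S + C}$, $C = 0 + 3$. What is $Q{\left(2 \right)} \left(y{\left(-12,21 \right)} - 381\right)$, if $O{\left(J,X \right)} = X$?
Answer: $0$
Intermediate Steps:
$C = 3$
$A{\left(S \right)} = \frac{2 S}{3 + S}$ ($A{\left(S \right)} = \frac{S + S}{S + 3} = \frac{2 S}{3 + S}$)
$y{\left(Y,T \right)} = 1$ ($y{\left(Y,T \right)} = 2 \cdot 3 \frac{1}{3 + 3} = 2 \cdot 3 \cdot \frac{1}{6} = 1$)
$Q{\left(t \right)} = 0$
$Q{\left(2 \right)} \left(y{\left(-12,21 \right)} - 381\right) = 0 \left(1 - 381\right) = 0 \left(-380\right) = 0$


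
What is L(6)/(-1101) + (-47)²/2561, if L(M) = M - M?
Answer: 2209/2561 ≈ 0.86255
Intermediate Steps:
L(M) = 0
L(6)/(-1101) + (-47)²/2561 = 0/(-1101) + (-47)²/2561 = 0*(-1/1101) + 2209*(1/2561) = 0 + 2209/2561 = 2209/2561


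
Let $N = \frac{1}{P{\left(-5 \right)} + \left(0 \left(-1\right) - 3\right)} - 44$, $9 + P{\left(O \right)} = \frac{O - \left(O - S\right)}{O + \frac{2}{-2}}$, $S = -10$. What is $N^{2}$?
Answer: $\frac{1868689}{961} \approx 1944.5$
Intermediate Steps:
$P{\left(O \right)} = -9 - \frac{10}{-1 + O}$ ($P{\left(O \right)} = -9 + \frac{O - \left(10 + O\right)}{O + \frac{2}{-2}} = -9 - \frac{10}{O + 2 \left(- \frac{1}{2}\right)} = -9 - \frac{10}{O - 1} = -9 - \frac{10}{-1 + O}$)
$N = - \frac{1367}{31}$ ($N = \frac{1}{\frac{-1 - -45}{-1 - 5} + \left(0 \left(-1\right) - 3\right)} - 44 = \frac{1}{\frac{-1 + 45}{-6} + \left(0 - 3\right)} - 44 = \frac{1}{\left(- \frac{1}{6}\right) 44 - 3} - 44 = \frac{1}{- \frac{22}{3} - 3} - 44 = \frac{1}{- \frac{31}{3}} - 44 = - \frac{3}{31} - 44 = - \frac{1367}{31} \approx -44.097$)
$N^{2} = \left(- \frac{1367}{31}\right)^{2} = \frac{1868689}{961}$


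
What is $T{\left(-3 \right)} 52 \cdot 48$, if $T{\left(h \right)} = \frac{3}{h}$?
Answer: $-2496$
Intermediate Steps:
$T{\left(-3 \right)} 52 \cdot 48 = \frac{3}{-3} \cdot 52 \cdot 48 = 3 \left(- \frac{1}{3}\right) 52 \cdot 48 = \left(-1\right) 52 \cdot 48 = \left(-52\right) 48 = -2496$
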